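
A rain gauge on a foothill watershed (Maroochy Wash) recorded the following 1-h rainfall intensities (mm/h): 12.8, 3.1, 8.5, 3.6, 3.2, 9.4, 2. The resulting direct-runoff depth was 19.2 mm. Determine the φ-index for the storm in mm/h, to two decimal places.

Only the 3 blocks with intensity above φ contribute runoff: 12.8, 8.5, 9.4 mm/h.
Σ(I−φ)·Δt = d  ⇒  (12.8+8.5+9.4 − 3φ)·1 = 19.2
φ = (30.70 − 19.2/1) / 3 = 3.83 mm/h.

φ ≈ 3.83 mm/h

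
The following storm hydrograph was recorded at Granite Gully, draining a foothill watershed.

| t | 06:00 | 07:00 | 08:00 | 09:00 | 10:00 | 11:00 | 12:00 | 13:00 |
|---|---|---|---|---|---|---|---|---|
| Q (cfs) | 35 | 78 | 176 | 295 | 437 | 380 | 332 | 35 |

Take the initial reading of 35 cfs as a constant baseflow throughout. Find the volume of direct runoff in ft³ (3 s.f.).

V ≈ 5.36 × 10^6 ft³

Direct-runoff ordinates (Q − Q_b): 0.0, 43.0, 141.0, 260.0, 402.0, 345.0, 297.0, 0.0 cfs.
ΣQ_DR = 1488 cfs.
With Δt = 1 h = 3600 s, V = ΣQ_DR · Δt = 1488 × 3600 = 5.36 × 10^6 ft³.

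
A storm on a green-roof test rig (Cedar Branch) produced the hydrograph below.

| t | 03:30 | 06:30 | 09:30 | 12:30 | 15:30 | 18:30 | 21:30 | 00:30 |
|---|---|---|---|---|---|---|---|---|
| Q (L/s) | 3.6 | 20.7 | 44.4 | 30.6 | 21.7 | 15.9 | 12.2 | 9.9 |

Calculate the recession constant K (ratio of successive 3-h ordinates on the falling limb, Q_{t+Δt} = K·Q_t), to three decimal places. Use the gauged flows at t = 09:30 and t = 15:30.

K ≈ 0.699

Using the recession-limb readings at t = 09:30 and t = 15:30: Q falls from 44.4 to 21.7 L/s over 2 intervals.
K = (Q₂/Q₁)^(1/2) = (21.7/44.4)^(1/2) = 0.699.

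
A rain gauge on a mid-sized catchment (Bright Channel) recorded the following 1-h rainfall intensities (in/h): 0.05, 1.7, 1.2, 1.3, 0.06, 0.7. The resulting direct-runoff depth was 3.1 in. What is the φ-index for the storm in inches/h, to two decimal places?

Only the 4 blocks with intensity above φ contribute runoff: 1.7, 1.2, 1.3, 0.7 in/h.
Σ(I−φ)·Δt = d  ⇒  (1.7+1.2+1.3+0.7 − 4φ)·1 = 3.1
φ = (4.900 − 3.1/1) / 4 = 0.45 in/h.

φ ≈ 0.45 in/h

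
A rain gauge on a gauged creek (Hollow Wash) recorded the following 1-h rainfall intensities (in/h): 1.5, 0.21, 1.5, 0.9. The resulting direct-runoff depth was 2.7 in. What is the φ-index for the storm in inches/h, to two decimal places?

φ ≈ 0.40 in/h

Only the 3 blocks with intensity above φ contribute runoff: 1.5, 1.5, 0.9 in/h.
Σ(I−φ)·Δt = d  ⇒  (1.5+1.5+0.9 − 3φ)·1 = 2.7
φ = (3.900 − 2.7/1) / 3 = 0.40 in/h.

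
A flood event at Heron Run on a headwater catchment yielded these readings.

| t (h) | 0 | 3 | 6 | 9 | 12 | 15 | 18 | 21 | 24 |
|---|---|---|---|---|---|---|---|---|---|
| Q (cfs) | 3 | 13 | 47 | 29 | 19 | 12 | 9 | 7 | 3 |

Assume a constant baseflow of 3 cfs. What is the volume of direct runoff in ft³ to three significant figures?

V ≈ 1.24 × 10^6 ft³

Direct-runoff ordinates (Q − Q_b): 0.0, 10.0, 44.0, 26.0, 16.0, 9.0, 6.0, 4.0, 0.0 cfs.
ΣQ_DR = 115.0 cfs.
With Δt = 3 h = 10800 s, V = ΣQ_DR · Δt = 115.0 × 10800 = 1.24 × 10^6 ft³.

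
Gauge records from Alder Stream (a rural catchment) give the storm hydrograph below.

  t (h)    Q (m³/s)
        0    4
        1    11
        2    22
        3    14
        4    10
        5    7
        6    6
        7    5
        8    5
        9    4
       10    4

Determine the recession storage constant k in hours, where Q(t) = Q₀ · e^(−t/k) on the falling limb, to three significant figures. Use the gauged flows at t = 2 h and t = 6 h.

k ≈ 3.08 h

On the falling limb, Q drops from 22 to 6 m³/s between t = 2 h and t = 6 h (Δt = 4 h).
k = −Δt / ln(Q₂/Q₁) = −4 / ln(6/22) = 3.08 h.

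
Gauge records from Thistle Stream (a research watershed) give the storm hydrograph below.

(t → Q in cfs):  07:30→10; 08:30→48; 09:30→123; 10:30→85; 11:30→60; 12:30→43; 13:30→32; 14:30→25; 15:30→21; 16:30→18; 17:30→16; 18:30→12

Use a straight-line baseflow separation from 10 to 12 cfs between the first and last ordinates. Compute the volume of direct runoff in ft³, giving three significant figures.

Direct-runoff ordinates (Q − Q_b): 0.00, 37.82, 112.64, 74.45, 49.27, 32.09, 20.91, 13.73, 9.55, 6.36, 4.18, 0.00 cfs.
ΣQ_DR = 361.0 cfs.
With Δt = 1 h = 3600 s, V = ΣQ_DR · Δt = 361.0 × 3600 = 1.30 × 10^6 ft³.

V ≈ 1.30 × 10^6 ft³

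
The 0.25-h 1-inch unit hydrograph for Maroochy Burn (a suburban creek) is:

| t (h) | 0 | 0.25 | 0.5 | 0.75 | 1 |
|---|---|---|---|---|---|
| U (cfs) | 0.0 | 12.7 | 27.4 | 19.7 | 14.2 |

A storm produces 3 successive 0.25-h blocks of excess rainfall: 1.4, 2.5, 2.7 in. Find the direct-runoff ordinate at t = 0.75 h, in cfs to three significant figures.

Q ≈ 130 cfs

By discrete convolution, Q_j = Σ (P_i / 1 in) · U_{j−i}.
At t = 0.75 h (j=3): Q = (1.4/1)·19.7 + (2.5/1)·27.4 + (2.7/1)·12.7 = 130 cfs.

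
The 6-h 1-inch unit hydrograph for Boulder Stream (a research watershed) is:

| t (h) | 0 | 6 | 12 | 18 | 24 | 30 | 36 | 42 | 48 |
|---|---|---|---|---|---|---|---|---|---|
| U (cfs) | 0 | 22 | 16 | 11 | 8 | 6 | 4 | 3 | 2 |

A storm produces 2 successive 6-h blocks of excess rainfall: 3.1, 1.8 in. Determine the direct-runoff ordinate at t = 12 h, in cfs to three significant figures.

Q ≈ 89.2 cfs

By discrete convolution, Q_j = Σ (P_i / 1 in) · U_{j−i}.
At t = 12 h (j=2): Q = (3.1/1)·16 + (1.8/1)·22 = 89.2 cfs.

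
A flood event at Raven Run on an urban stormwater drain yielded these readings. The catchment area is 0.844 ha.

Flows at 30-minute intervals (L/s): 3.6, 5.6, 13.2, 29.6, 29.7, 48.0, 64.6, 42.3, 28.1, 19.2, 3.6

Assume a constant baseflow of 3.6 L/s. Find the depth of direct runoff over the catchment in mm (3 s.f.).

d ≈ 52.9 mm

Direct runoff: 0.0, 2.0, 9.6, 26.0, 26.1, 44.4, 61.0, 38.7, 24.5, 15.6, 0.0 L/s; ΣQ_DR = 247.9 L/s.
V = ΣQ_DR · Δt = 247.9 × 1800 s = 4.462 × 10^5 L.
Over A = 0.844 ha, depth = V / A = 52.9 mm.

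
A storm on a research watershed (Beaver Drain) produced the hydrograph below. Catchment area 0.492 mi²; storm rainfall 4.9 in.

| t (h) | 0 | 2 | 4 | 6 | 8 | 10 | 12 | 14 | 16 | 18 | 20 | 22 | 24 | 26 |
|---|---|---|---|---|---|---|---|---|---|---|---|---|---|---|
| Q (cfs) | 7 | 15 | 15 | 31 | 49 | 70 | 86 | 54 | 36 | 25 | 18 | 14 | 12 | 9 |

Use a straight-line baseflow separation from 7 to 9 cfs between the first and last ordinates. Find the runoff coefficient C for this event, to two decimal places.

C ≈ 0.42

ΣQ_DR = 329.0 cfs; V = ΣQ_DR·Δt = 2.369 × 10^6 ft³.
Runoff depth d = V / A = 2.072 in.
C = d / P = 2.072 / 4.9 = 0.42.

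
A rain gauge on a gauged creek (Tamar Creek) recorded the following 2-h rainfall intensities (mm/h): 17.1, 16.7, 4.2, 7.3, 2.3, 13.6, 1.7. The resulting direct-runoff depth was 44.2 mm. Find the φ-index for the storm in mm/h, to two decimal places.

φ ≈ 8.43 mm/h

Only the 3 blocks with intensity above φ contribute runoff: 17.1, 16.7, 13.6 mm/h.
Σ(I−φ)·Δt = d  ⇒  (17.1+16.7+13.6 − 3φ)·2 = 44.2
φ = (47.40 − 44.2/2) / 3 = 8.43 mm/h.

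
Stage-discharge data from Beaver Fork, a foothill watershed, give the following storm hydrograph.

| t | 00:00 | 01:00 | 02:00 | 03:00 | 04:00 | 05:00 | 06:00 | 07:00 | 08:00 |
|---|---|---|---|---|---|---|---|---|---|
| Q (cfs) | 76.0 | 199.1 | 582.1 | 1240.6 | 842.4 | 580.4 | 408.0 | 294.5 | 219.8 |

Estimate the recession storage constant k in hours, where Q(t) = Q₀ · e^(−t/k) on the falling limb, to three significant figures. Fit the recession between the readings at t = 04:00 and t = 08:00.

k ≈ 2.98 h

On the falling limb, Q drops from 842.4 to 219.8 cfs between t = 04:00 and t = 08:00 (Δt = 4 h).
k = −Δt / ln(Q₂/Q₁) = −4 / ln(219.8/842.4) = 2.98 h.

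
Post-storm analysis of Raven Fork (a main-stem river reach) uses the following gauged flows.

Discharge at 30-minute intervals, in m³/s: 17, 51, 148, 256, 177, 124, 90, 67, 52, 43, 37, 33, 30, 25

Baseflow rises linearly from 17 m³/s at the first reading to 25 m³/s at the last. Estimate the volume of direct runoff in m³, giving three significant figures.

V ≈ 1.54 × 10^6 m³

Direct-runoff ordinates (Q − Q_b): 0.00, 33.38, 129.77, 237.15, 157.54, 103.92, 69.31, 45.69, 30.08, 20.46, 13.85, 9.23, 5.62, 0.00 m³/s.
ΣQ_DR = 856.0 m³/s.
With Δt = 0.5 h = 1800 s, V = ΣQ_DR · Δt = 856.0 × 1800 = 1.54 × 10^6 m³.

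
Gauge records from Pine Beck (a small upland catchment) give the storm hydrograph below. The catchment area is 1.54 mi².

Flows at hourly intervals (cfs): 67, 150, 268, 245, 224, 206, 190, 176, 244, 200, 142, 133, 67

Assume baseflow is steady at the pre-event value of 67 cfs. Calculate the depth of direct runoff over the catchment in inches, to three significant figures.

Direct runoff: 0.0, 83.0, 201.0, 178.0, 157.0, 139.0, 123.0, 109.0, 177.0, 133.0, 75.0, 66.0, 0.0 cfs; ΣQ_DR = 1441 cfs.
V = ΣQ_DR · Δt = 1441 × 3600 s = 5.188 × 10^6 ft³.
Over A = 1.54 mi², depth = V / A = 1.45 in.

d ≈ 1.45 in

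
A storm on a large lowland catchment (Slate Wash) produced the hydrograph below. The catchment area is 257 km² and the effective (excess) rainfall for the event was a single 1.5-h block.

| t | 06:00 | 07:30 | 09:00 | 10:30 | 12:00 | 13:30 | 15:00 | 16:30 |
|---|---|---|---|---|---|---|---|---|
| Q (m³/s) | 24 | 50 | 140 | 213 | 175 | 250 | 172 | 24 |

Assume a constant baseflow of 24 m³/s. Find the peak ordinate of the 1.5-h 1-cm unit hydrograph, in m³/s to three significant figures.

U_p ≈ 126 m³/s

Direct runoff: 0.0, 26.0, 116.0, 189.0, 151.0, 226.0, 148.0, 0.0 m³/s; ΣQ_DR = 856.0 m³/s, peak = 226.0 m³/s.
Runoff depth d = ΣQ_DR·Δt / A = 856.0 × 5400 / (257 km²) = 17.99 mm.
The 1-cm UH is the DRH scaled by (10 mm)/d, so U_p = 226.0 × 10/17.99 = 126 m³/s.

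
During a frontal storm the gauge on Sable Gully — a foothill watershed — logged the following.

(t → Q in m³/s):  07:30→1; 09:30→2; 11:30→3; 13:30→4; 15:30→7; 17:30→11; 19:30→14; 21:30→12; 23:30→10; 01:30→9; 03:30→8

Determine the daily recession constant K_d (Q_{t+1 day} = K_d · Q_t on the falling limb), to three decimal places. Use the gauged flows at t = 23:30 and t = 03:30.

Between t = 23:30 and t = 03:30 the flow falls from 10 to 8 m³/s over 2×2 h = 4 h.
Per-interval ratio K = (8/10)^(1/2) = 0.8944; K_d = K^(24/2) = 0.262.

K_d ≈ 0.262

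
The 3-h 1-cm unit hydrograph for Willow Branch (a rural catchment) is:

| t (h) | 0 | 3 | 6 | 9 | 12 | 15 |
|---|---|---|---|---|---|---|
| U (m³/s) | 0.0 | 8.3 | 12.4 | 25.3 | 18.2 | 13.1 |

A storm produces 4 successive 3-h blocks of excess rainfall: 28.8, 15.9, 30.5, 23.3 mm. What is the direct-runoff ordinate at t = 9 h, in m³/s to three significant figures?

Q ≈ 118 m³/s

By discrete convolution, Q_j = Σ (P_i / 10 mm) · U_{j−i}.
At t = 9 h (j=3): Q = (28.8/10)·25.3 + (15.9/10)·12.4 + (30.5/10)·8.3 + (23.3/10)·0.0 = 118 m³/s.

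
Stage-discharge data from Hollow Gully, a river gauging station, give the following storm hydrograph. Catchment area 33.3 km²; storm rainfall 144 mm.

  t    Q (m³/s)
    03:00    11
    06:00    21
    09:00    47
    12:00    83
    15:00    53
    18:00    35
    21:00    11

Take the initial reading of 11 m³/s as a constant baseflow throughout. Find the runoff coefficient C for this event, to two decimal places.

C ≈ 0.41

ΣQ_DR = 184.0 m³/s; V = ΣQ_DR·Δt = 1.987 × 10^6 m³.
Runoff depth d = V / A = 59.68 mm.
C = d / P = 59.68 / 144 = 0.41.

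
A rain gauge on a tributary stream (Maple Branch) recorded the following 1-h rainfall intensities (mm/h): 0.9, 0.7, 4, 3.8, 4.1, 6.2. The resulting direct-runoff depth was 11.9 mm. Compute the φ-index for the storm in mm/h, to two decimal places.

Only the 4 blocks with intensity above φ contribute runoff: 4, 3.8, 4.1, 6.2 mm/h.
Σ(I−φ)·Δt = d  ⇒  (4+3.8+4.1+6.2 − 4φ)·1 = 11.9
φ = (18.10 − 11.9/1) / 4 = 1.55 mm/h.

φ ≈ 1.55 mm/h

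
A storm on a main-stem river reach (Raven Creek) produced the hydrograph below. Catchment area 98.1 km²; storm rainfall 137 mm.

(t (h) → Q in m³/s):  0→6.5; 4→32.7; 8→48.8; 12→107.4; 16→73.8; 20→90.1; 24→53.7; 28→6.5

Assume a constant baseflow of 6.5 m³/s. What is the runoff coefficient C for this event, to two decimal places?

C ≈ 0.39

ΣQ_DR = 367.5 m³/s; V = ΣQ_DR·Δt = 5.292 × 10^6 m³.
Runoff depth d = V / A = 53.94 mm.
C = d / P = 53.94 / 137 = 0.39.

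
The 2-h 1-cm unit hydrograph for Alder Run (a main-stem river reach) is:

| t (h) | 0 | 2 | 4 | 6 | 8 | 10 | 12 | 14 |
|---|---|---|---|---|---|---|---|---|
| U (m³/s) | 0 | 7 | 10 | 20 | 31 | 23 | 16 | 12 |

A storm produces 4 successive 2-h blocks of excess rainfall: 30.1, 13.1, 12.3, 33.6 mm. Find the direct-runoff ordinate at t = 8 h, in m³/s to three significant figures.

By discrete convolution, Q_j = Σ (P_i / 10 mm) · U_{j−i}.
At t = 8 h (j=4): Q = (30.1/10)·31 + (13.1/10)·20 + (12.3/10)·10 + (33.6/10)·7 = 155 m³/s.

Q ≈ 155 m³/s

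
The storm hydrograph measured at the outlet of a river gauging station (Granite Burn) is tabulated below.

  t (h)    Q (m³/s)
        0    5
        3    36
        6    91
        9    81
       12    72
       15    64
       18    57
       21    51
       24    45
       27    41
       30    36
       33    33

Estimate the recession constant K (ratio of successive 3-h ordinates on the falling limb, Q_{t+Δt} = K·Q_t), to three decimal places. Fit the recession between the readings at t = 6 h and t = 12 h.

Using the recession-limb readings at t = 6 h and t = 12 h: Q falls from 91 to 72 m³/s over 2 intervals.
K = (Q₂/Q₁)^(1/2) = (72/91)^(1/2) = 0.889.

K ≈ 0.889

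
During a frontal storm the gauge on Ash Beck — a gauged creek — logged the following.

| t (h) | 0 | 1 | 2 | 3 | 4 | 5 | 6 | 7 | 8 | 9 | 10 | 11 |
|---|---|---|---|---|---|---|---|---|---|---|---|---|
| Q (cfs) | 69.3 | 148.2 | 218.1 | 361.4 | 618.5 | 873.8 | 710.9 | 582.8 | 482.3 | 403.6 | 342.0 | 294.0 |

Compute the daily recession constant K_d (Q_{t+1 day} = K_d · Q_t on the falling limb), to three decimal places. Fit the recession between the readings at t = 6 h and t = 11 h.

K_d ≈ 0.014

Between t = 6 h and t = 11 h the flow falls from 710.9 to 294.0 cfs over 5×1 h = 5 h.
Per-interval ratio K = (294.0/710.9)^(1/5) = 0.8381; K_d = K^(24/1) = 0.014.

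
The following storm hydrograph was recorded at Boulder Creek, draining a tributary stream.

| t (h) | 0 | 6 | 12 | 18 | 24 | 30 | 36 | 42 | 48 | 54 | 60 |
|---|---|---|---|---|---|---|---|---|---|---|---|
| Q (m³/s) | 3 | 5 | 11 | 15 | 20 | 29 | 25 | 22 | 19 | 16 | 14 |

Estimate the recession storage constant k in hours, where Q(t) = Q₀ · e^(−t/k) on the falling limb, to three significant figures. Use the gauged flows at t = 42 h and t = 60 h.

On the falling limb, Q drops from 22 to 14 m³/s between t = 42 h and t = 60 h (Δt = 18 h).
k = −Δt / ln(Q₂/Q₁) = −18 / ln(14/22) = 39.8 h.

k ≈ 39.8 h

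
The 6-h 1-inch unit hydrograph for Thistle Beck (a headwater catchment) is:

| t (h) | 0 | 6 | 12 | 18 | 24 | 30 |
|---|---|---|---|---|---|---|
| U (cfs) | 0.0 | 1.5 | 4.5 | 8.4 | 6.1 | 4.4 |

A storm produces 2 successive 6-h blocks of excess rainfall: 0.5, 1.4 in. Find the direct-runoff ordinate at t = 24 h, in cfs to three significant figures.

Q ≈ 14.8 cfs

By discrete convolution, Q_j = Σ (P_i / 1 in) · U_{j−i}.
At t = 24 h (j=4): Q = (0.5/1)·6.1 + (1.4/1)·8.4 = 14.8 cfs.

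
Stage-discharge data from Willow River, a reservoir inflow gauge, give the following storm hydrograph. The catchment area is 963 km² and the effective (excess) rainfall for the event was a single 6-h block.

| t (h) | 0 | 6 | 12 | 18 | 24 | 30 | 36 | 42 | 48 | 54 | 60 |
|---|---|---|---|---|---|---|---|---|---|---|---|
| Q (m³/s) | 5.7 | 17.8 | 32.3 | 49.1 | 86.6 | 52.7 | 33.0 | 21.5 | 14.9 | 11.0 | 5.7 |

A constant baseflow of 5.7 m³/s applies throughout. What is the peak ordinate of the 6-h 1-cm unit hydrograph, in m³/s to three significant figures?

Direct runoff: 0.0, 12.1, 26.6, 43.4, 80.9, 47.0, 27.3, 15.8, 9.2, 5.3, 0.0 m³/s; ΣQ_DR = 267.6 m³/s, peak = 80.9 m³/s.
Runoff depth d = ΣQ_DR·Δt / A = 267.6 × 21600 / (963 km²) = 6.002 mm.
The 1-cm UH is the DRH scaled by (10 mm)/d, so U_p = 80.9 × 10/6.002 = 135 m³/s.

U_p ≈ 135 m³/s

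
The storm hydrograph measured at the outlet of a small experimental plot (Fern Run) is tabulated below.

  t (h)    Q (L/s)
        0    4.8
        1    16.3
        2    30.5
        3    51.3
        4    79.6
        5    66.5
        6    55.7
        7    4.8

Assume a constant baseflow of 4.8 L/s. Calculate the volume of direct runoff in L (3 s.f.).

V ≈ 9.76 × 10^5 L

Direct-runoff ordinates (Q − Q_b): 0.0, 11.5, 25.7, 46.5, 74.8, 61.7, 50.9, 0.0 L/s.
ΣQ_DR = 271.1 L/s.
With Δt = 1 h = 3600 s, V = ΣQ_DR · Δt = 271.1 × 3600 = 9.76 × 10^5 L.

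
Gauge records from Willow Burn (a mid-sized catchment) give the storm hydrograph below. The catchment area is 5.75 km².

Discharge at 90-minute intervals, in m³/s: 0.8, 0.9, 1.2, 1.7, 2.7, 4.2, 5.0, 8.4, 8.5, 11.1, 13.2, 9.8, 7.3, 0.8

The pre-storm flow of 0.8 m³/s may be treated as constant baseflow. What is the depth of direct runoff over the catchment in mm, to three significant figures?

d ≈ 60.5 mm

Direct runoff: 0.0, 0.1, 0.4, 0.9, 1.9, 3.4, 4.2, 7.6, 7.7, 10.3, 12.4, 9.0, 6.5, 0.0 m³/s; ΣQ_DR = 64.40 m³/s.
V = ΣQ_DR · Δt = 64.40 × 5400 s = 3.478 × 10^5 m³.
Over A = 5.75 km², depth = V / A = 60.5 mm.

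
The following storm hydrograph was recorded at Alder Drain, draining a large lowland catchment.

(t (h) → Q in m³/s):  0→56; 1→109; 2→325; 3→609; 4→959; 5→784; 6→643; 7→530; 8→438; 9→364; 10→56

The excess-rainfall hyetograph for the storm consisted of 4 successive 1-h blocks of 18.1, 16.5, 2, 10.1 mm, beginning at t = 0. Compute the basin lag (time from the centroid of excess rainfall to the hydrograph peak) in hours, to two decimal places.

Centroid of excess rainfall: t_c = Σ P_i·t̄_i / ΣP_i = 1.5878 h (block centres at 0.5, 1.5, 2.5, 3.5 h).
Hydrograph peak occurs at t = 4 h, so basin lag t_L = 4 − 1.5878 = 2.41 h.

t_L ≈ 2.41 h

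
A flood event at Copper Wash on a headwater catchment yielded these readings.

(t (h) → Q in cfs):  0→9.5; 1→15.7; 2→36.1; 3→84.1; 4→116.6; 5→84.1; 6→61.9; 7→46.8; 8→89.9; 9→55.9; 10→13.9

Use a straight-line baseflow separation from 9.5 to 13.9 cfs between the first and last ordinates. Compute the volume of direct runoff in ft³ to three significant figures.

Direct-runoff ordinates (Q − Q_b): 0.00, 5.76, 25.72, 73.28, 105.34, 72.40, 49.76, 34.22, 76.88, 42.44, 0.00 cfs.
ΣQ_DR = 485.8 cfs.
With Δt = 1 h = 3600 s, V = ΣQ_DR · Δt = 485.8 × 3600 = 1.75 × 10^6 ft³.

V ≈ 1.75 × 10^6 ft³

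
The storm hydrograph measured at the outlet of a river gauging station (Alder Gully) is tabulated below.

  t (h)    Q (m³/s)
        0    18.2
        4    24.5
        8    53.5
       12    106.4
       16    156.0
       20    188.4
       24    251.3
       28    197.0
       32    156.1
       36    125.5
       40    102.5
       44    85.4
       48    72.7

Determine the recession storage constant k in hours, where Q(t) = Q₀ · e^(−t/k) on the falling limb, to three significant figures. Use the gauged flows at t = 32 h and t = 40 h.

On the falling limb, Q drops from 156.1 to 102.5 m³/s between t = 32 h and t = 40 h (Δt = 8 h).
k = −Δt / ln(Q₂/Q₁) = −8 / ln(102.5/156.1) = 19.0 h.

k ≈ 19.0 h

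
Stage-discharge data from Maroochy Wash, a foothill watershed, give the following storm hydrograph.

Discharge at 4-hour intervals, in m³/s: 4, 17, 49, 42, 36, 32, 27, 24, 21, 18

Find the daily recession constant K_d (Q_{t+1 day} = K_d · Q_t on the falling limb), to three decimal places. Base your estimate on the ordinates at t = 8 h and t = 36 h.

K_d ≈ 0.424

Between t = 8 h and t = 36 h the flow falls from 49 to 18 m³/s over 7×4 h = 28 h.
Per-interval ratio K = (18/49)^(1/7) = 0.8667; K_d = K^(24/4) = 0.424.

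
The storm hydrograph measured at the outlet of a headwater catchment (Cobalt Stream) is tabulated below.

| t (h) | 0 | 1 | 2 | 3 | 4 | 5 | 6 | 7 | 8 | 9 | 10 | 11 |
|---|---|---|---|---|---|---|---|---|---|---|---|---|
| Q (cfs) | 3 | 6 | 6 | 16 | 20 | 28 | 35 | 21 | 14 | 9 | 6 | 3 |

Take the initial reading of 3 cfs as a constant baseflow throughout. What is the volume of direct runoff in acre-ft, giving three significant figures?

Direct-runoff ordinates (Q − Q_b): 0.0, 3.0, 3.0, 13.0, 17.0, 25.0, 32.0, 18.0, 11.0, 6.0, 3.0, 0.0 cfs.
ΣQ_DR = 131.0 cfs.
With Δt = 1 h = 3600 s, V = ΣQ_DR · Δt = 131.0 × 3600 = 4.72 × 10^5 ft³ = 10.8 acre-ft.

V ≈ 10.8 acre-ft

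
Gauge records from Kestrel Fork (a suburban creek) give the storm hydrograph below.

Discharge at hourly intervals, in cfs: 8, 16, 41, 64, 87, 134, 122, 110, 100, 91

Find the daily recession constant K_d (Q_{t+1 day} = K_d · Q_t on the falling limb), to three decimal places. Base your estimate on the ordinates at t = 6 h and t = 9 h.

Between t = 6 h and t = 9 h the flow falls from 122 to 91 cfs over 3×1 h = 3 h.
Per-interval ratio K = (91/122)^(1/3) = 0.9069; K_d = K^(24/1) = 0.096.

K_d ≈ 0.096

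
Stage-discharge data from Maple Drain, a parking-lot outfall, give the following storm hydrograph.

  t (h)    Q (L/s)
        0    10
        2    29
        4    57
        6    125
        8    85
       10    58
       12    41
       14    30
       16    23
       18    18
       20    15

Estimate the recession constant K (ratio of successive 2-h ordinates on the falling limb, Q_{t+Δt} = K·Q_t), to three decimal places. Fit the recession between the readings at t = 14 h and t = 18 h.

Using the recession-limb readings at t = 14 h and t = 18 h: Q falls from 30 to 18 L/s over 2 intervals.
K = (Q₂/Q₁)^(1/2) = (18/30)^(1/2) = 0.775.

K ≈ 0.775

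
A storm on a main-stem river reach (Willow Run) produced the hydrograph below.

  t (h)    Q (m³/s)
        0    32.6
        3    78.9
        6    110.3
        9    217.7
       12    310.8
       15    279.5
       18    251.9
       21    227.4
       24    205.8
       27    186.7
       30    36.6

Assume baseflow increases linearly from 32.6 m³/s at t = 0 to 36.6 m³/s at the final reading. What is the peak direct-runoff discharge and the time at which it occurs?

Subtracting baseflow gives direct-runoff ordinates: 0.00, 45.90, 76.90, 183.90, 276.60, 244.90, 216.90, 192.00, 170.00, 150.50, 0.00 m³/s.
The maximum is 276.60 m³/s, occurring at the reading for t = 12 h.

Q_p = 276.60 m³/s at t = 12 h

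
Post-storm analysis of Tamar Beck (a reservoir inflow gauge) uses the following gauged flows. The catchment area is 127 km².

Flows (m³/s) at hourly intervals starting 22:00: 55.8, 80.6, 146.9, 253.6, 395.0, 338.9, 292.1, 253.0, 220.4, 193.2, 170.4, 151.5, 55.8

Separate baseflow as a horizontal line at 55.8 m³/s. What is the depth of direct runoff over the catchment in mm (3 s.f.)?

Direct runoff: 0.0, 24.8, 91.1, 197.8, 339.2, 283.1, 236.3, 197.2, 164.6, 137.4, 114.6, 95.7, 0.0 m³/s; ΣQ_DR = 1882 m³/s.
V = ΣQ_DR · Δt = 1882 × 3600 s = 6.774 × 10^6 m³.
Over A = 127 km², depth = V / A = 53.3 mm.

d ≈ 53.3 mm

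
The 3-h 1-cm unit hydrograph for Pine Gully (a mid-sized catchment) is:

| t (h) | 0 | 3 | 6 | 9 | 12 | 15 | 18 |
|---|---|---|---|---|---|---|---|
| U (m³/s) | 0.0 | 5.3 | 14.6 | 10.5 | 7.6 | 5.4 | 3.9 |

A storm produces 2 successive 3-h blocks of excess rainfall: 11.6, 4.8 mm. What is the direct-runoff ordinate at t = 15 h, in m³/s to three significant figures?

By discrete convolution, Q_j = Σ (P_i / 10 mm) · U_{j−i}.
At t = 15 h (j=5): Q = (11.6/10)·5.4 + (4.8/10)·7.6 = 9.91 m³/s.

Q ≈ 9.91 m³/s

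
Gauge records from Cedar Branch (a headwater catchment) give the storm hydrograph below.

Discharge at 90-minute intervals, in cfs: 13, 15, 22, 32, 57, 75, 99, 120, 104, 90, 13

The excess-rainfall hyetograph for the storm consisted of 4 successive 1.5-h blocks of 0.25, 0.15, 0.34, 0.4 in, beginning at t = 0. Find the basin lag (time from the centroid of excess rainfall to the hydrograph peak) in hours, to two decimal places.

t_L ≈ 7.08 h

Centroid of excess rainfall: t_c = Σ P_i·t̄_i / ΣP_i = 3.4211 h (block centres at 0.75, 2.25, 3.75, 5.25 h).
Hydrograph peak occurs at t = 10.5 h, so basin lag t_L = 10.5 − 3.4211 = 7.08 h.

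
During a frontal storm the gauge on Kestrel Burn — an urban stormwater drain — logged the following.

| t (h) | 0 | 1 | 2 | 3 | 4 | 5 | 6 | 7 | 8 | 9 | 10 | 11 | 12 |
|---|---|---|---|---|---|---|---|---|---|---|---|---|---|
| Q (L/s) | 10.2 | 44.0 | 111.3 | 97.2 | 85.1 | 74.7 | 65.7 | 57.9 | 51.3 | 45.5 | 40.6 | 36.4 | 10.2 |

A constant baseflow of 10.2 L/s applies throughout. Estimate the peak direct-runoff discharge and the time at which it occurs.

Q_p = 101.1 L/s at t = 2 h

Subtracting baseflow gives direct-runoff ordinates: 0.0, 33.8, 101.1, 87.0, 74.9, 64.5, 55.5, 47.7, 41.1, 35.3, 30.4, 26.2, 0.0 L/s.
The maximum is 101.1 L/s, occurring at the reading for t = 2 h.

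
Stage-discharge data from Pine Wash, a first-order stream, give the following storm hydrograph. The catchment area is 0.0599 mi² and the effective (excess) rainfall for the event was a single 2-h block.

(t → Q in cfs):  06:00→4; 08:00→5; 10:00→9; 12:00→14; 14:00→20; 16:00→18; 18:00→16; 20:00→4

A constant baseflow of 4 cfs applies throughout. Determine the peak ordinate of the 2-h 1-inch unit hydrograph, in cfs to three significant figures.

U_p ≈ 5.33 cfs

Direct runoff: 0.0, 1.0, 5.0, 10.0, 16.0, 14.0, 12.0, 0.0 cfs; ΣQ_DR = 58.00 cfs, peak = 16.0 cfs.
Runoff depth d = ΣQ_DR·Δt / A = 58.00 × 7200 / (0.0599 mi²) = 3.001 in.
The 1-inch UH is the DRH scaled by (1 in)/d, so U_p = 16.0 × 1/3.001 = 5.33 cfs.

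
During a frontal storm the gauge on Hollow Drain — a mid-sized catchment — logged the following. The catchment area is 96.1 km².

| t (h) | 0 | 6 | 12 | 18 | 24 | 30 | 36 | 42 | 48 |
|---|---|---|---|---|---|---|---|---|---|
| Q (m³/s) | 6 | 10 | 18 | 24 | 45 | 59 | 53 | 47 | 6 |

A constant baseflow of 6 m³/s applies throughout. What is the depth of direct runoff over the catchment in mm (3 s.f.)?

d ≈ 48.1 mm

Direct runoff: 0.0, 4.0, 12.0, 18.0, 39.0, 53.0, 47.0, 41.0, 0.0 m³/s; ΣQ_DR = 214.0 m³/s.
V = ΣQ_DR · Δt = 214.0 × 21600 s = 4.622 × 10^6 m³.
Over A = 96.1 km², depth = V / A = 48.1 mm.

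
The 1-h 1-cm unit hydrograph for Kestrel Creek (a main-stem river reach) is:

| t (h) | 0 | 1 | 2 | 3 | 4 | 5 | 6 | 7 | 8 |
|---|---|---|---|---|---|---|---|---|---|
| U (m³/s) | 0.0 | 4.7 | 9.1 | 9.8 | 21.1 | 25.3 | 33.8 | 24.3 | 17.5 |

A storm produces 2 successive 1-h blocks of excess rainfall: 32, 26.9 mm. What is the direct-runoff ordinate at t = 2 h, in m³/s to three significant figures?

Q ≈ 41.8 m³/s

By discrete convolution, Q_j = Σ (P_i / 10 mm) · U_{j−i}.
At t = 2 h (j=2): Q = (32/10)·9.1 + (26.9/10)·4.7 = 41.8 m³/s.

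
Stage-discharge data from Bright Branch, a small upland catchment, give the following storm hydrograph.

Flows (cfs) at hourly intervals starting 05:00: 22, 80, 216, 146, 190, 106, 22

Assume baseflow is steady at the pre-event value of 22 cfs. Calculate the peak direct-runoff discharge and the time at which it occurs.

Subtracting baseflow gives direct-runoff ordinates: 0.0, 58.0, 194.0, 124.0, 168.0, 84.0, 0.0 cfs.
The maximum is 194.0 cfs, occurring at the reading for t = 07:00.

Q_p = 194.0 cfs at t = 07:00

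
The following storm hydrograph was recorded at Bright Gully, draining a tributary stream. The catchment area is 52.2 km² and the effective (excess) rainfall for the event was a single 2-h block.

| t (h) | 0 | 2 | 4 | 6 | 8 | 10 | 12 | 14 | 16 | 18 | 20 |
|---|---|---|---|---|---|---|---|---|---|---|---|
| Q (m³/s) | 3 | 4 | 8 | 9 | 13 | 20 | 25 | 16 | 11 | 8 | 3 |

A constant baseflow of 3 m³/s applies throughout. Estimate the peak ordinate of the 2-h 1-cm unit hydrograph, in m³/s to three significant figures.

U_p ≈ 18.3 m³/s

Direct runoff: 0.0, 1.0, 5.0, 6.0, 10.0, 17.0, 22.0, 13.0, 8.0, 5.0, 0.0 m³/s; ΣQ_DR = 87.00 m³/s, peak = 22.0 m³/s.
Runoff depth d = ΣQ_DR·Δt / A = 87.00 × 7200 / (52.2 km²) = 12.00 mm.
The 1-cm UH is the DRH scaled by (10 mm)/d, so U_p = 22.0 × 10/12.00 = 18.3 m³/s.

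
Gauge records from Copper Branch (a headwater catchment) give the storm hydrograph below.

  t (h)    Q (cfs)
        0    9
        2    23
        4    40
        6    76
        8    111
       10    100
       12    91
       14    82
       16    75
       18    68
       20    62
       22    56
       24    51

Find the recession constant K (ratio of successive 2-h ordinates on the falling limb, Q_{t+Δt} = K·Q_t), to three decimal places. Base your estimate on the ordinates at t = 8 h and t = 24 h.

Using the recession-limb readings at t = 8 h and t = 24 h: Q falls from 111 to 51 cfs over 8 intervals.
K = (Q₂/Q₁)^(1/8) = (51/111)^(1/8) = 0.907.

K ≈ 0.907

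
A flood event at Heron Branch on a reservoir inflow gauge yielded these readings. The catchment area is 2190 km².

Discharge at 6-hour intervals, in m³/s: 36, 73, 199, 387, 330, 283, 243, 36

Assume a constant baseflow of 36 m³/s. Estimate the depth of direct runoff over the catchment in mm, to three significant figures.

d ≈ 12.8 mm

Direct runoff: 0.0, 37.0, 163.0, 351.0, 294.0, 247.0, 207.0, 0.0 m³/s; ΣQ_DR = 1299 m³/s.
V = ΣQ_DR · Δt = 1299 × 21600 s = 2.806 × 10^7 m³.
Over A = 2190 km², depth = V / A = 12.8 mm.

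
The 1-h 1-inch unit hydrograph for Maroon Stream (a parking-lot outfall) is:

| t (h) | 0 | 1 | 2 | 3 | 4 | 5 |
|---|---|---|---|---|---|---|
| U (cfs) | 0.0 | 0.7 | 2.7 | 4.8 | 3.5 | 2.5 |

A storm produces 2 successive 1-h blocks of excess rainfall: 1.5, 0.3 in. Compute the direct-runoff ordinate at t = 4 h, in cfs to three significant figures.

By discrete convolution, Q_j = Σ (P_i / 1 in) · U_{j−i}.
At t = 4 h (j=4): Q = (1.5/1)·3.5 + (0.3/1)·4.8 = 6.69 cfs.

Q ≈ 6.69 cfs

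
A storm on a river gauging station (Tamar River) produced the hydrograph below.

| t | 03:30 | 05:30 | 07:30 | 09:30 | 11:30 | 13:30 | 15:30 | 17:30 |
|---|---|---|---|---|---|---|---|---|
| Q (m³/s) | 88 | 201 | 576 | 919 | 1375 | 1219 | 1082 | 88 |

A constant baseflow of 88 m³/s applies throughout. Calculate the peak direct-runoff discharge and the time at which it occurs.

Q_p = 1287.0 m³/s at t = 11:30

Subtracting baseflow gives direct-runoff ordinates: 0.0, 113.0, 488.0, 831.0, 1287.0, 1131.0, 994.0, 0.0 m³/s.
The maximum is 1287.0 m³/s, occurring at the reading for t = 11:30.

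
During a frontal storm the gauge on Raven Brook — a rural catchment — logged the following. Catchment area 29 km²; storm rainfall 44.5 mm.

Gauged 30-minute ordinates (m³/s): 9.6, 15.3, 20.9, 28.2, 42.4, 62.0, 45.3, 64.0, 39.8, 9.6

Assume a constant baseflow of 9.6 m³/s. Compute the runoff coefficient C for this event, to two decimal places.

ΣQ_DR = 241.1 m³/s; V = ΣQ_DR·Δt = 4.340 × 10^5 m³.
Runoff depth d = V / A = 14.96 mm.
C = d / P = 14.96 / 44.5 = 0.34.

C ≈ 0.34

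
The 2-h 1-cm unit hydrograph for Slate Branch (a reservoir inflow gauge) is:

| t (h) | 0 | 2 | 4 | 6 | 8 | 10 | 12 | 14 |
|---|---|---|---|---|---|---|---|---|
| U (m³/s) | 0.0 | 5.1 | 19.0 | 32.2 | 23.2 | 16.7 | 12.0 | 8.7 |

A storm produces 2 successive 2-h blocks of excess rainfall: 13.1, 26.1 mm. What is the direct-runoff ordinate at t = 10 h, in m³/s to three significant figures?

By discrete convolution, Q_j = Σ (P_i / 10 mm) · U_{j−i}.
At t = 10 h (j=5): Q = (13.1/10)·16.7 + (26.1/10)·23.2 = 82.4 m³/s.

Q ≈ 82.4 m³/s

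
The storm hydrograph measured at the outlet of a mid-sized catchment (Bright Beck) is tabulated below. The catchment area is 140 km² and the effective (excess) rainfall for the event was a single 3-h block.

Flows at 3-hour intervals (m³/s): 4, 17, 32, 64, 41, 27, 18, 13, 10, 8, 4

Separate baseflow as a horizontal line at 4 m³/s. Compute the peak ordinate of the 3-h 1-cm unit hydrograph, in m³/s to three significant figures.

U_p ≈ 40.1 m³/s

Direct runoff: 0.0, 13.0, 28.0, 60.0, 37.0, 23.0, 14.0, 9.0, 6.0, 4.0, 0.0 m³/s; ΣQ_DR = 194.0 m³/s, peak = 60.0 m³/s.
Runoff depth d = ΣQ_DR·Δt / A = 194.0 × 10800 / (140 km²) = 14.97 mm.
The 1-cm UH is the DRH scaled by (10 mm)/d, so U_p = 60.0 × 10/14.97 = 40.1 m³/s.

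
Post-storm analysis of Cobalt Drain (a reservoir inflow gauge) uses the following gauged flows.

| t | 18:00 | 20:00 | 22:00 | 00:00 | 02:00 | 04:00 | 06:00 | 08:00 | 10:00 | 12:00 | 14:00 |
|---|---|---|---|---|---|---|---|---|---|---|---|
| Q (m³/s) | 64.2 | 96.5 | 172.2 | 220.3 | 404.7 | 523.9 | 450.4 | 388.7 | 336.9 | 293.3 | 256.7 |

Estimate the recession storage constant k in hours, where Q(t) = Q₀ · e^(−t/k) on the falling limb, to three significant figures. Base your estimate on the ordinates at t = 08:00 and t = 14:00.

On the falling limb, Q drops from 388.7 to 256.7 m³/s between t = 08:00 and t = 14:00 (Δt = 6 h).
k = −Δt / ln(Q₂/Q₁) = −6 / ln(256.7/388.7) = 14.5 h.

k ≈ 14.5 h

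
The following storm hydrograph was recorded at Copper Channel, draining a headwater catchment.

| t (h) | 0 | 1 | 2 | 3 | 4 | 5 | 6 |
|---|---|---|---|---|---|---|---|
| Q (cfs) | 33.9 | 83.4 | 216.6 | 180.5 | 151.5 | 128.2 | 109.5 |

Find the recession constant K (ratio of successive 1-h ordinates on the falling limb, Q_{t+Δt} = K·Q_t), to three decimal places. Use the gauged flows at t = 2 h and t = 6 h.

K ≈ 0.843

Using the recession-limb readings at t = 2 h and t = 6 h: Q falls from 216.6 to 109.5 cfs over 4 intervals.
K = (Q₂/Q₁)^(1/4) = (109.5/216.6)^(1/4) = 0.843.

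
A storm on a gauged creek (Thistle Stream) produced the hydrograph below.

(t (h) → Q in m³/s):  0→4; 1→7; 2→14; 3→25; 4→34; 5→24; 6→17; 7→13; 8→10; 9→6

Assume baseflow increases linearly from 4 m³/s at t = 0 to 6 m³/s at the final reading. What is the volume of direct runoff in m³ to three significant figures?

V ≈ 3.74 × 10^5 m³

Direct-runoff ordinates (Q − Q_b): 0.00, 2.78, 9.56, 20.33, 29.11, 18.89, 11.67, 7.44, 4.22, 0.00 m³/s.
ΣQ_DR = 104.0 m³/s.
With Δt = 1 h = 3600 s, V = ΣQ_DR · Δt = 104.0 × 3600 = 3.74 × 10^5 m³.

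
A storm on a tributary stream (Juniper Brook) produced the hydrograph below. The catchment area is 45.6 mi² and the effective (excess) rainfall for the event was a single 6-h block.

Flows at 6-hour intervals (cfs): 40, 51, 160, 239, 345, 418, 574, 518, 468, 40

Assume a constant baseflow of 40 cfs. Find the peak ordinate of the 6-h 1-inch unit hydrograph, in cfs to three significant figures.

U_p ≈ 1070 cfs

Direct runoff: 0.0, 11.0, 120.0, 199.0, 305.0, 378.0, 534.0, 478.0, 428.0, 0.0 cfs; ΣQ_DR = 2453 cfs, peak = 534.0 cfs.
Runoff depth d = ΣQ_DR·Δt / A = 2453 × 21600 / (45.6 mi²) = 0.5001 in.
The 1-inch UH is the DRH scaled by (1 in)/d, so U_p = 534.0 × 1/0.5001 = 1070 cfs.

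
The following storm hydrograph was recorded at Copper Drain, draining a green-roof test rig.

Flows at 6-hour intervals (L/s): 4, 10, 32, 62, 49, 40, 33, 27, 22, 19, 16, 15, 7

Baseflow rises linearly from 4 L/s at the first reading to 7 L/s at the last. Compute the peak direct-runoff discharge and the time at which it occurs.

Subtracting baseflow gives direct-runoff ordinates: 0.00, 5.75, 27.50, 57.25, 44.00, 34.75, 27.50, 21.25, 16.00, 12.75, 9.50, 8.25, 0.00 L/s.
The maximum is 57.25 L/s, occurring at the reading for t = 18 h.

Q_p = 57.25 L/s at t = 18 h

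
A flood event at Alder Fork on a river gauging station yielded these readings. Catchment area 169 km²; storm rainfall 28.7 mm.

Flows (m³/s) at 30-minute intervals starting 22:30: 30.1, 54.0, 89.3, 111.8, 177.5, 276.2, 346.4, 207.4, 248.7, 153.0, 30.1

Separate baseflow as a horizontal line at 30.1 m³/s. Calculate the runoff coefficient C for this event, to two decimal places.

ΣQ_DR = 1393 m³/s; V = ΣQ_DR·Δt = 2.508 × 10^6 m³.
Runoff depth d = V / A = 14.84 mm.
C = d / P = 14.84 / 28.7 = 0.52.

C ≈ 0.52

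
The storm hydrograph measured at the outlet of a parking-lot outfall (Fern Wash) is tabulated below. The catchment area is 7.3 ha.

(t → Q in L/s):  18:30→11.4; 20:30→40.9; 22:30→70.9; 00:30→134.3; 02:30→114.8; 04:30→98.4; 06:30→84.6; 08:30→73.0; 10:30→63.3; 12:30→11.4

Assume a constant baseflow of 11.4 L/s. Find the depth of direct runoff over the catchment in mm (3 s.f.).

Direct runoff: 0.0, 29.5, 59.5, 122.9, 103.4, 87.0, 73.2, 61.6, 51.9, 0.0 L/s; ΣQ_DR = 589.0 L/s.
V = ΣQ_DR · Δt = 589.0 × 7200 s = 4.241 × 10^6 L.
Over A = 7.3 ha, depth = V / A = 58.1 mm.

d ≈ 58.1 mm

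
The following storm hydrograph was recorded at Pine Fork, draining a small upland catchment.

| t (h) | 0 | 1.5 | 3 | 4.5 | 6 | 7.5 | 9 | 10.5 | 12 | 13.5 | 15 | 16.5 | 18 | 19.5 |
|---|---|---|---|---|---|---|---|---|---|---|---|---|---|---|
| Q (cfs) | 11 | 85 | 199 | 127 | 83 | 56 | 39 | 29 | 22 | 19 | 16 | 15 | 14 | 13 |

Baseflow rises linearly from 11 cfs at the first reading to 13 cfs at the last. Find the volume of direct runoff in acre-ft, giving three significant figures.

V ≈ 69.4 acre-ft

Direct-runoff ordinates (Q − Q_b): 0.00, 73.85, 187.69, 115.54, 71.38, 44.23, 27.08, 16.92, 9.77, 6.62, 3.46, 2.31, 1.15, 0.00 cfs.
ΣQ_DR = 560.0 cfs.
With Δt = 1.5 h = 5400 s, V = ΣQ_DR · Δt = 560.0 × 5400 = 3.02 × 10^6 ft³ = 69.4 acre-ft.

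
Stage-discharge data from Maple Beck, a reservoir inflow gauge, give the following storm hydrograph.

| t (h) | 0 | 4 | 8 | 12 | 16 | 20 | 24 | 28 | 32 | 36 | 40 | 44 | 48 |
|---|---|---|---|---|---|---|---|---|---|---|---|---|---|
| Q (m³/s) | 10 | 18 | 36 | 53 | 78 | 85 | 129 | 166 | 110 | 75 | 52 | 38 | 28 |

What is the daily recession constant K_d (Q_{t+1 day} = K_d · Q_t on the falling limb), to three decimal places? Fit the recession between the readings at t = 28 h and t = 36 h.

Between t = 28 h and t = 36 h the flow falls from 166 to 75 m³/s over 2×4 h = 8 h.
Per-interval ratio K = (75/166)^(1/2) = 0.6722; K_d = K^(24/4) = 0.092.

K_d ≈ 0.092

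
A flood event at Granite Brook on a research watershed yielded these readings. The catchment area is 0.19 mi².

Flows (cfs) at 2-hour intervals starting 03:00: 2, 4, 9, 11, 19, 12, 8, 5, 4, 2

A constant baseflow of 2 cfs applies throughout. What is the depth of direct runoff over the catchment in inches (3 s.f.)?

Direct runoff: 0.0, 2.0, 7.0, 9.0, 17.0, 10.0, 6.0, 3.0, 2.0, 0.0 cfs; ΣQ_DR = 56.00 cfs.
V = ΣQ_DR · Δt = 56.00 × 7200 s = 4.032 × 10^5 ft³.
Over A = 0.19 mi², depth = V / A = 0.913 in.

d ≈ 0.913 in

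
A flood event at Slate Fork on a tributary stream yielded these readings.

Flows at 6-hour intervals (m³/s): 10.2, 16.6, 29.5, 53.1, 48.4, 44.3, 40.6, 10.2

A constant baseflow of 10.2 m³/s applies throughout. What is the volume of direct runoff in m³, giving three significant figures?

Direct-runoff ordinates (Q − Q_b): 0.0, 6.4, 19.3, 42.9, 38.2, 34.1, 30.4, 0.0 m³/s.
ΣQ_DR = 171.3 m³/s.
With Δt = 6 h = 21600 s, V = ΣQ_DR · Δt = 171.3 × 21600 = 3.70 × 10^6 m³.

V ≈ 3.70 × 10^6 m³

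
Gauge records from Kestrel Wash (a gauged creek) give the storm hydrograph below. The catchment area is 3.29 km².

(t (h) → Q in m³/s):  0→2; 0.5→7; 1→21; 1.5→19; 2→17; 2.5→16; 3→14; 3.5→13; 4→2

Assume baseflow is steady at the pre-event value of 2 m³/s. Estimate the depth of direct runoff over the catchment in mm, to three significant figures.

d ≈ 50.9 mm

Direct runoff: 0.0, 5.0, 19.0, 17.0, 15.0, 14.0, 12.0, 11.0, 0.0 m³/s; ΣQ_DR = 93.00 m³/s.
V = ΣQ_DR · Δt = 93.00 × 1800 s = 1.674 × 10^5 m³.
Over A = 3.29 km², depth = V / A = 50.9 mm.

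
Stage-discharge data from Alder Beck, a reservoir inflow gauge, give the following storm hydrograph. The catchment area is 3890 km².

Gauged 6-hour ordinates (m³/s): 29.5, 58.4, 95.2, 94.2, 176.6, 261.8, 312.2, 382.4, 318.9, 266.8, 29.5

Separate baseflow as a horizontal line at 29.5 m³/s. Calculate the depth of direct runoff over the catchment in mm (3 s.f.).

Direct runoff: 0.0, 28.9, 65.7, 64.7, 147.1, 232.3, 282.7, 352.9, 289.4, 237.3, 0.0 m³/s; ΣQ_DR = 1701 m³/s.
V = ΣQ_DR · Δt = 1701 × 21600 s = 3.674 × 10^7 m³.
Over A = 3890 km², depth = V / A = 9.45 mm.

d ≈ 9.45 mm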